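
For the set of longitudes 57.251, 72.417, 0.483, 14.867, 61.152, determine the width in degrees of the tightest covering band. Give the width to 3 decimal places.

Sort the longitudes: +0.483°, +14.867°, +57.251°, +61.152°, +72.417°.
Eastward gaps between consecutive values (wrapping around): 14.384°, 42.384°, 3.901°, 11.265°, 288.066°.
Largest gap = 288.066° ⇒ minimal covering band is its complement: 360° − 288.066° = 71.934°.
Band runs from +0.483° eastward to +72.417°.

71.934°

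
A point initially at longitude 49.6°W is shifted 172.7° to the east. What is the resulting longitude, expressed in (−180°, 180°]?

Start at -49.6°; shift +172.7° → +123.1°.
+123.1° already lies in (−180°, 180°].

123.1°E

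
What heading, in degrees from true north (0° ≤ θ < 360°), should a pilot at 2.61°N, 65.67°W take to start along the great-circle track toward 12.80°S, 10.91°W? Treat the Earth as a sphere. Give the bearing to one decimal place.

107.2°

Δλ = -10.91 − -65.67 = 54.76°.
θ = atan2( sin Δλ · cos φ₂ , cos φ₁ · sin φ₂ − sin φ₁ · cos φ₂ · cos Δλ )
  = atan2(0.79645, -0.24694) = 107.226° → normalised to [0°, 360°): 107.226°.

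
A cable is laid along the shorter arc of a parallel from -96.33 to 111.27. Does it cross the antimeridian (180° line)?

Naïve |111.27 − -96.33| = 207.6° > 180°, so the shorter arc goes the other way round — across 180°.
Signed shortest Δλ = ((111.27 − -96.33 + 180) mod 360) − 180 = -152.4°.
Going west by 152.4° from -96.33° passes through 180° before reaching +111.27°.

Yes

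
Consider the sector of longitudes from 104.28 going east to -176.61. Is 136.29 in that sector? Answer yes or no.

Yes

Band width going east from +104.28° to -176.61°: ((-176.61 − 104.28) mod 360) = 79.11°.
Offset of +136.29° east of the west edge: ((136.29 − 104.28) mod 360) = 32.01°.
32.01° ≤ 79.11° ⇒ inside.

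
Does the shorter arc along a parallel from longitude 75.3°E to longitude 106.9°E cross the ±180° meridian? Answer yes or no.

No

Signed shortest Δλ = ((106.9 − 75.3 + 180) mod 360) − 180 = 31.6°.
Going east by 31.6° from +75.3° reaches +106.9° without touching 180°.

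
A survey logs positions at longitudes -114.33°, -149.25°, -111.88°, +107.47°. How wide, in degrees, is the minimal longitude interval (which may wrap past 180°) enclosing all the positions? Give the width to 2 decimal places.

140.65°

Sort the longitudes: -149.25°, -114.33°, -111.88°, +107.47°.
Eastward gaps between consecutive values (wrapping around): 34.92°, 2.45°, 219.35°, 103.28°.
Largest gap = 219.35° ⇒ minimal covering band is its complement: 360° − 219.35° = 140.65°.
Band runs from +107.47° eastward to -111.88°, crossing the antimeridian.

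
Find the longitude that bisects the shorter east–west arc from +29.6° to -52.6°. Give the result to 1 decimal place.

Signed shortest Δλ from +29.6° to -52.6° is -82.2°.
Midpoint longitude = +29.6° + (-82.2°)/2 = +29.6° − 41.1° = -11.5°.

-11.5°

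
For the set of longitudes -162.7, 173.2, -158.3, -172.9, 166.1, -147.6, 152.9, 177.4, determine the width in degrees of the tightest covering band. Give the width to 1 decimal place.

Sort the longitudes: -172.9°, -162.7°, -158.3°, -147.6°, +152.9°, +166.1°, +173.2°, +177.4°.
Eastward gaps between consecutive values (wrapping around): 10.2°, 4.4°, 10.7°, 300.5°, 13.2°, 7.1°, 4.2°, 9.7°.
Largest gap = 300.5° ⇒ minimal covering band is its complement: 360° − 300.5° = 59.5°.
Band runs from +152.9° eastward to -147.6°, crossing the antimeridian.

59.5°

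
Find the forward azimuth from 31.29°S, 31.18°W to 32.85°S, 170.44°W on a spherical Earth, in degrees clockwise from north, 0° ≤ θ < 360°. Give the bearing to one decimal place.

214.6°

Δλ = -170.44 − -31.18 = -139.26°.
θ = atan2( sin Δλ · cos φ₂ , cos φ₁ · sin φ₂ − sin φ₁ · cos φ₂ · cos Δλ )
  = atan2(-0.54827, -0.79413) = -145.379° → normalised to [0°, 360°): 214.621°.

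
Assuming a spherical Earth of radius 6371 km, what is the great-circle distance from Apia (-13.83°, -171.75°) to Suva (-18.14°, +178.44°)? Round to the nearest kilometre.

Δλ = 178.44 − -171.75 = 350.19°; wrapped into (−180°, 180°]: -9.81°.
Δφ = -18.14 − -13.83 = -4.31°.
a = sin²(Δφ/2) + cos φ₁ · cos φ₂ · sin²(Δλ/2) = 0.008160.
c = 2·atan2(√a, √(1−a)) = 0.18091 rad → d = 6371·c ≈ 1152.60 km.

1153 km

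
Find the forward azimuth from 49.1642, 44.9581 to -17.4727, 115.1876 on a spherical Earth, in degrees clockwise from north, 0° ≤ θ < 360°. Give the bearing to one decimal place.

Δλ = 115.1876 − 44.9581 = 70.2295°.
θ = atan2( sin Δλ · cos φ₂ , cos φ₁ · sin φ₂ − sin φ₁ · cos φ₂ · cos Δλ )
  = atan2(0.89763, -0.44044) = 116.136° → normalised to [0°, 360°): 116.136°.

116.1°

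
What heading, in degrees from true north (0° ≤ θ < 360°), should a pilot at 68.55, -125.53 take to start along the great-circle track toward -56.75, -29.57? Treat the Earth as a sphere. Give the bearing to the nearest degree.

Δλ = -29.57 − -125.53 = 95.96°.
θ = atan2( sin Δλ · cos φ₂ , cos φ₁ · sin φ₂ − sin φ₁ · cos φ₂ · cos Δλ )
  = atan2(0.54533, -0.25283) = 114.874° → normalised to [0°, 360°): 114.874°.

115°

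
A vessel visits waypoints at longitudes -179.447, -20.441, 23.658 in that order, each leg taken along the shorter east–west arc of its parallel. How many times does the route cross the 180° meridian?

0

Leg 1: -179.447° → -20.441°, shortest Δλ = 159.006° (east) — does not cross 180°.
Leg 2: -20.441° → +23.658°, shortest Δλ = 44.099° (east) — does not cross 180°.
Total crossings: 0.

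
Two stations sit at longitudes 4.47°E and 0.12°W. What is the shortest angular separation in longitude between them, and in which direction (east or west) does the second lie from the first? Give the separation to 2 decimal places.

4.59° west

Raw difference: -0.12 − 4.47 = -4.59°.
Normalise into (−180°, 180°]: -4.59° stays -4.59°.
Negative ⇒ the second point lies to the west; separation 4.59°.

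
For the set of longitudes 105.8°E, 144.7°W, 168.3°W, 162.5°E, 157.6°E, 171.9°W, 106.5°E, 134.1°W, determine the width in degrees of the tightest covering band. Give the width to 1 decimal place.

120.1°

Sort the longitudes: -171.9°, -168.3°, -144.7°, -134.1°, +105.8°, +106.5°, +157.6°, +162.5°.
Eastward gaps between consecutive values (wrapping around): 3.6°, 23.6°, 10.6°, 239.9°, 0.7°, 51.1°, 4.9°, 25.6°.
Largest gap = 239.9° ⇒ minimal covering band is its complement: 360° − 239.9° = 120.1°.
Band runs from +105.8° eastward to -134.1°, crossing the antimeridian.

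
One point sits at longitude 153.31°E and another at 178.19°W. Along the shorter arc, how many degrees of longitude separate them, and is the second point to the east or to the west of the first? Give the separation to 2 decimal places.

Raw difference: -178.19 − 153.31 = -331.5°.
Normalise into (−180°, 180°]: -331.5° + 360° = 28.5°.
Positive ⇒ the second point lies to the east; separation 28.50°.

28.50° east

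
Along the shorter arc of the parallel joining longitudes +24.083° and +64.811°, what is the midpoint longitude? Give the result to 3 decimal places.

+44.447°

Signed shortest Δλ from +24.083° to +64.811° is +40.728°.
Midpoint longitude = +24.083° + (+40.728°)/2 = +24.083° + 20.364° = +44.447°.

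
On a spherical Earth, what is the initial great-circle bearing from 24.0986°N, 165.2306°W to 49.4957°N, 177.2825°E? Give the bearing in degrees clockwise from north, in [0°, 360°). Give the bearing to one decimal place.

Δλ = 177.2825 − -165.2306 = 342.5131°; wrapped into (−180°, 180°]: -17.4869°.
θ = atan2( sin Δλ · cos φ₂ , cos φ₁ · sin φ₂ − sin φ₁ · cos φ₂ · cos Δλ )
  = atan2(-0.19517, 0.44115) = -23.865° → normalised to [0°, 360°): 336.135°.

336.1°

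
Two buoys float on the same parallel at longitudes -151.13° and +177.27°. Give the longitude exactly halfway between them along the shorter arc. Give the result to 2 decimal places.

-166.93°

Signed shortest Δλ from -151.13° to +177.27° is -31.60°.
Midpoint longitude = -151.13° + (-31.60°)/2 = -151.13° − 15.80° = -166.93°.
(The naïve average (-151.13 + +177.27)/2 = 13.07° is on the wrong side of the globe.)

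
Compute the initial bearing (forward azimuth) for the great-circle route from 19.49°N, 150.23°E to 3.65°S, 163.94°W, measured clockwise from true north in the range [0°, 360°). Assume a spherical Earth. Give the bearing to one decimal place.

Δλ = -163.94 − 150.23 = -314.17°; wrapped into (−180°, 180°]: 45.83°.
θ = atan2( sin Δλ · cos φ₂ , cos φ₁ · sin φ₂ − sin φ₁ · cos φ₂ · cos Δλ )
  = atan2(0.71582, -0.29202) = 112.193° → normalised to [0°, 360°): 112.193°.

112.2°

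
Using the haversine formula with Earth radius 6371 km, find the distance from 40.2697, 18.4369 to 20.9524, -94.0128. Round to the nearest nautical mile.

5545 nmi

Δλ = -94.0128 − 18.4369 = -112.4497°.
Δφ = 20.9524 − 40.2697 = -19.3173°.
a = sin²(Δφ/2) + cos φ₁ · cos φ₂ · sin²(Δλ/2) = 0.520482.
c = 2·atan2(√a, √(1−a)) = 1.61177 rad → d = 6371·c ≈ 10268.59 km ≈ 5544.60 nmi.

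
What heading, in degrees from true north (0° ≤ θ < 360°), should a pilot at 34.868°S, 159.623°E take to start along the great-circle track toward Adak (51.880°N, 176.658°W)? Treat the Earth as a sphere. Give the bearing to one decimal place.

14.4°

Δλ = -176.658 − 159.623 = -336.281°; wrapped into (−180°, 180°]: 23.719°.
θ = atan2( sin Δλ · cos φ₂ , cos φ₁ · sin φ₂ − sin φ₁ · cos φ₂ · cos Δλ )
  = atan2(0.24831, 0.96858) = 14.379° → normalised to [0°, 360°): 14.379°.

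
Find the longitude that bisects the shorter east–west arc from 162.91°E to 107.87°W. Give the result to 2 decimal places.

Signed shortest Δλ from +162.91° to -107.87° is +89.22°.
Midpoint longitude = +162.91° + (+89.22°)/2 = +162.91° + 44.61° = +207.52°.
Normalise into (−180°, 180°]: -152.48°.
(The naïve average (+162.91 + -107.87)/2 = 27.52° is on the wrong side of the globe.)

152.48°W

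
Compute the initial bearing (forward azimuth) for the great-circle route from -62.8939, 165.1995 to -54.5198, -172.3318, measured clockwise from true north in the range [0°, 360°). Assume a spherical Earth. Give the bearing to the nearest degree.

Δλ = -172.3318 − 165.1995 = -337.5313°; wrapped into (−180°, 180°]: 22.4687°.
θ = atan2( sin Δλ · cos φ₂ , cos φ₁ · sin φ₂ − sin φ₁ · cos φ₂ · cos Δλ )
  = atan2(0.22182, 0.10641) = 64.372° → normalised to [0°, 360°): 64.372°.

64°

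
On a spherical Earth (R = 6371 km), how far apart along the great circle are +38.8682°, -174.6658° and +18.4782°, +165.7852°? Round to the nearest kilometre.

Δλ = 165.7852 − -174.6658 = 340.4510°; wrapped into (−180°, 180°]: -19.5490°.
Δφ = 18.4782 − 38.8682 = -20.3900°.
a = sin²(Δφ/2) + cos φ₁ · cos φ₂ · sin²(Δλ/2) = 0.052612.
c = 2·atan2(√a, √(1−a)) = 0.46287 rad → d = 6371·c ≈ 2948.94 km.

2949 km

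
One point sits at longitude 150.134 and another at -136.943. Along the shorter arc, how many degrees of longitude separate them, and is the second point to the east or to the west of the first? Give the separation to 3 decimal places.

72.923° east

Raw difference: -136.943 − 150.134 = -287.077°.
Normalise into (−180°, 180°]: -287.077° + 360° = 72.923°.
Positive ⇒ the second point lies to the east; separation 72.923°.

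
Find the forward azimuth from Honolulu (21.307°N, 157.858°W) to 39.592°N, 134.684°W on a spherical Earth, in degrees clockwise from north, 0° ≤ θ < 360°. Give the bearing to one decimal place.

42.0°

Δλ = -134.684 − -157.858 = 23.174°.
θ = atan2( sin Δλ · cos φ₂ , cos φ₁ · sin φ₂ − sin φ₁ · cos φ₂ · cos Δλ )
  = atan2(0.30325, 0.33634) = 42.039° → normalised to [0°, 360°): 42.039°.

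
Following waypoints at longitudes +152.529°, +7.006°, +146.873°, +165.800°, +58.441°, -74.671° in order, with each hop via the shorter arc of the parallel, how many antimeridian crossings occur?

0

Leg 1: +152.529° → +7.006°, shortest Δλ = -145.523° (west) — does not cross 180°.
Leg 2: +7.006° → +146.873°, shortest Δλ = 139.867° (east) — does not cross 180°.
Leg 3: +146.873° → +165.800°, shortest Δλ = 18.927° (east) — does not cross 180°.
Leg 4: +165.800° → +58.441°, shortest Δλ = -107.359° (west) — does not cross 180°.
Leg 5: +58.441° → -74.671°, shortest Δλ = -133.112° (west) — does not cross 180°.
Total crossings: 0.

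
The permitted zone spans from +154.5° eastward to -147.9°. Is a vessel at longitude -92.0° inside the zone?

No

Band width going east from +154.5° to -147.9°: ((-147.9 − 154.5) mod 360) = 57.6°.
Offset of -92.0° east of the west edge: ((-92.0 − 154.5) mod 360) = 113.5°.
113.5° > 57.6° ⇒ outside.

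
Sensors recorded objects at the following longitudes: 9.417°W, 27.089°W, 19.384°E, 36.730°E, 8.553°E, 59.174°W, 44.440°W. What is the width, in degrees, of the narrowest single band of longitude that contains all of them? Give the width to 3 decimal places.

95.904°

Sort the longitudes: -59.174°, -44.440°, -27.089°, -9.417°, +8.553°, +19.384°, +36.730°.
Eastward gaps between consecutive values (wrapping around): 14.734°, 17.351°, 17.672°, 17.970°, 10.831°, 17.346°, 264.096°.
Largest gap = 264.096° ⇒ minimal covering band is its complement: 360° − 264.096° = 95.904°.
Band runs from -59.174° eastward to +36.730°.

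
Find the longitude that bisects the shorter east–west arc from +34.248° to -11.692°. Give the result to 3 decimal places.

Signed shortest Δλ from +34.248° to -11.692° is -45.940°.
Midpoint longitude = +34.248° + (-45.940°)/2 = +34.248° − 22.970° = +11.278°.

+11.278°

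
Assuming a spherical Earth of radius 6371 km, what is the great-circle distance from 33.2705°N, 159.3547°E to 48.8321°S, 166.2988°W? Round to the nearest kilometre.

Δλ = -166.2988 − 159.3547 = -325.6535°; wrapped into (−180°, 180°]: 34.3465°.
Δφ = -48.8321 − 33.2705 = -82.1026°.
a = sin²(Δφ/2) + cos φ₁ · cos φ₂ · sin²(Δλ/2) = 0.479281.
c = 2·atan2(√a, √(1−a)) = 1.52935 rad → d = 6371·c ≈ 9743.47 km.

9743 km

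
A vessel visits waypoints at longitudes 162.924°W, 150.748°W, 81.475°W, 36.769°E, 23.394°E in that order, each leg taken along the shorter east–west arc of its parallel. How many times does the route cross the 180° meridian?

Leg 1: -162.924° → -150.748°, shortest Δλ = 12.176° (east) — does not cross 180°.
Leg 2: -150.748° → -81.475°, shortest Δλ = 69.273° (east) — does not cross 180°.
Leg 3: -81.475° → +36.769°, shortest Δλ = 118.244° (east) — does not cross 180°.
Leg 4: +36.769° → +23.394°, shortest Δλ = -13.375° (west) — does not cross 180°.
Total crossings: 0.

0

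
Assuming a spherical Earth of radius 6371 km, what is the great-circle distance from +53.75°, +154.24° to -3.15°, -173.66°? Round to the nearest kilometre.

Δλ = -173.66 − 154.24 = -327.90°; wrapped into (−180°, 180°]: 32.10°.
Δφ = -3.15 − 53.75 = -56.90°.
a = sin²(Δφ/2) + cos φ₁ · cos φ₂ · sin²(Δλ/2) = 0.272080.
c = 2·atan2(√a, √(1−a)) = 1.09748 rad → d = 6371·c ≈ 6992.05 km.

6992 km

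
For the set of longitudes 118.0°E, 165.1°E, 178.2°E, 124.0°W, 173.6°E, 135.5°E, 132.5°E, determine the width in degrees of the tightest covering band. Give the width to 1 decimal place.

Sort the longitudes: -124.0°, +118.0°, +132.5°, +135.5°, +165.1°, +173.6°, +178.2°.
Eastward gaps between consecutive values (wrapping around): 242.0°, 14.5°, 3.0°, 29.6°, 8.5°, 4.6°, 57.8°.
Largest gap = 242.0° ⇒ minimal covering band is its complement: 360° − 242.0° = 118.0°.
Band runs from +118.0° eastward to -124.0°, crossing the antimeridian.

118.0°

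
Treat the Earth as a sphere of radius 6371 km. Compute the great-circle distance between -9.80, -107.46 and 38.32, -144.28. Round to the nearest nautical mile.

Δλ = -144.28 − -107.46 = -36.82°.
Δφ = 38.32 − -9.80 = 48.12°.
a = sin²(Δφ/2) + cos φ₁ · cos φ₂ · sin²(Δλ/2) = 0.243323.
c = 2·atan2(√a, √(1−a)) = 1.03171 rad → d = 6371·c ≈ 6573.01 km ≈ 3549.14 nmi.

3549 nmi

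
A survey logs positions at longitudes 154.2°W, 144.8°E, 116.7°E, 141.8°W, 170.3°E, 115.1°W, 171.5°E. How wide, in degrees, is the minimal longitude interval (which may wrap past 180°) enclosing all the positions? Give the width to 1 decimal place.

Sort the longitudes: -154.2°, -141.8°, -115.1°, +116.7°, +144.8°, +170.3°, +171.5°.
Eastward gaps between consecutive values (wrapping around): 12.4°, 26.7°, 231.8°, 28.1°, 25.5°, 1.2°, 34.3°.
Largest gap = 231.8° ⇒ minimal covering band is its complement: 360° − 231.8° = 128.2°.
Band runs from +116.7° eastward to -115.1°, crossing the antimeridian.

128.2°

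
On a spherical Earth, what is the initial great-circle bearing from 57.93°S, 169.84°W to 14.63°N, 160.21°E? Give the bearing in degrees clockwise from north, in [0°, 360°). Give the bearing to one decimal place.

Δλ = 160.21 − -169.84 = 330.05°; wrapped into (−180°, 180°]: -29.95°.
θ = atan2( sin Δλ · cos φ₂ , cos φ₁ · sin φ₂ − sin φ₁ · cos φ₂ · cos Δλ )
  = atan2(-0.48306, 0.84454) = -29.769° → normalised to [0°, 360°): 330.231°.

330.2°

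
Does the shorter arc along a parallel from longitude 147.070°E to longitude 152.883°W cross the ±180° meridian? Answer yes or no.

Naïve |-152.883 − 147.070| = 299.953° > 180°, so the shorter arc goes the other way round — across 180°.
Signed shortest Δλ = ((-152.883 − 147.070 + 180) mod 360) − 180 = 60.047°.
Going east by 60.047° from +147.070° passes through 180° before reaching -152.883°.

Yes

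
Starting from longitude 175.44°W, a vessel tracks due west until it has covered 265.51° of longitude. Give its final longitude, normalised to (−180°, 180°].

80.95°W

Start at -175.44°; shift −265.51° → -440.95°.
-440.95° lies outside (−180°, 180°]; add 360° → -80.95°.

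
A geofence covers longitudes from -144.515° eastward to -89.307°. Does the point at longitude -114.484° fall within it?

Yes

Band width going east from -144.515° to -89.307°: ((-89.307 − -144.515) mod 360) = 55.208°.
Offset of -114.484° east of the west edge: ((-114.484 − -144.515) mod 360) = 30.031°.
30.031° ≤ 55.208° ⇒ inside.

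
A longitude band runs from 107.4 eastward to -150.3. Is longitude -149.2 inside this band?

Band width going east from +107.4° to -150.3°: ((-150.3 − 107.4) mod 360) = 102.3°.
Offset of -149.2° east of the west edge: ((-149.2 − 107.4) mod 360) = 103.4°.
103.4° > 102.3° ⇒ outside.

No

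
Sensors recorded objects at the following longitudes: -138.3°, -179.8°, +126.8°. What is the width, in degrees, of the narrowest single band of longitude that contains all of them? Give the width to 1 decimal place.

94.9°

Sort the longitudes: -179.8°, -138.3°, +126.8°.
Eastward gaps between consecutive values (wrapping around): 41.5°, 265.1°, 53.4°.
Largest gap = 265.1° ⇒ minimal covering band is its complement: 360° − 265.1° = 94.9°.
Band runs from +126.8° eastward to -138.3°, crossing the antimeridian.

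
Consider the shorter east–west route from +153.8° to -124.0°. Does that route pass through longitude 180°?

Yes

Naïve |-124.0 − 153.8| = 277.8° > 180°, so the shorter arc goes the other way round — across 180°.
Signed shortest Δλ = ((-124.0 − 153.8 + 180) mod 360) − 180 = 82.2°.
Going east by 82.2° from +153.8° passes through 180° before reaching -124.0°.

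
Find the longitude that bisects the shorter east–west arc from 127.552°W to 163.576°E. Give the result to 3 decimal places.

161.988°W

Signed shortest Δλ from -127.552° to +163.576° is -68.872°.
Midpoint longitude = -127.552° + (-68.872°)/2 = -127.552° − 34.436° = -161.988°.
(The naïve average (-127.552 + +163.576)/2 = 18.012° is on the wrong side of the globe.)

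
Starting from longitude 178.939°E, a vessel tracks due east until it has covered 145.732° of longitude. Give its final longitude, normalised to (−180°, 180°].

Start at +178.939°; shift +145.732° → +324.671°.
+324.671° lies outside (−180°, 180°]; subtract 360° → -35.329°.

35.329°W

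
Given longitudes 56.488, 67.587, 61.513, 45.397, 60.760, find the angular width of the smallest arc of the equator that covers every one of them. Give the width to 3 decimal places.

Sort the longitudes: +45.397°, +56.488°, +60.760°, +61.513°, +67.587°.
Eastward gaps between consecutive values (wrapping around): 11.091°, 4.272°, 0.753°, 6.074°, 337.810°.
Largest gap = 337.810° ⇒ minimal covering band is its complement: 360° − 337.810° = 22.190°.
Band runs from +45.397° eastward to +67.587°.

22.190°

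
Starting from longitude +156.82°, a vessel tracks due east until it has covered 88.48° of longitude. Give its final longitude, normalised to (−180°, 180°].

-114.70°

Start at +156.82°; shift +88.48° → +245.30°.
+245.30° lies outside (−180°, 180°]; subtract 360° → -114.70°.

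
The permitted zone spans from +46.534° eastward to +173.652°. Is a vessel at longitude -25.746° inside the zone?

Band width going east from +46.534° to +173.652°: ((173.652 − 46.534) mod 360) = 127.118°.
Offset of -25.746° east of the west edge: ((-25.746 − 46.534) mod 360) = 287.720°.
287.720° > 127.118° ⇒ outside.

No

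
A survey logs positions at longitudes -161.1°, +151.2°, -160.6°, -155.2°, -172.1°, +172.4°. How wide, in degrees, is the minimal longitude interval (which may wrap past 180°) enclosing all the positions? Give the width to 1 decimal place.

53.6°

Sort the longitudes: -172.1°, -161.1°, -160.6°, -155.2°, +151.2°, +172.4°.
Eastward gaps between consecutive values (wrapping around): 11.0°, 0.5°, 5.4°, 306.4°, 21.2°, 15.5°.
Largest gap = 306.4° ⇒ minimal covering band is its complement: 360° − 306.4° = 53.6°.
Band runs from +151.2° eastward to -155.2°, crossing the antimeridian.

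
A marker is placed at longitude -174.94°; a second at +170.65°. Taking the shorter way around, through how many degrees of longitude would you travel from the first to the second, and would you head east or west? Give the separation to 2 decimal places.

14.41° west

Raw difference: 170.65 − -174.94 = 345.59°.
Normalise into (−180°, 180°]: 345.59° − 360° = -14.41°.
Negative ⇒ the second point lies to the west; separation 14.41°.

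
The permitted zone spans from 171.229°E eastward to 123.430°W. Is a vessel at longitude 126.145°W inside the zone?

Yes

Band width going east from +171.229° to -123.430°: ((-123.430 − 171.229) mod 360) = 65.341°.
Offset of -126.145° east of the west edge: ((-126.145 − 171.229) mod 360) = 62.626°.
62.626° ≤ 65.341° ⇒ inside.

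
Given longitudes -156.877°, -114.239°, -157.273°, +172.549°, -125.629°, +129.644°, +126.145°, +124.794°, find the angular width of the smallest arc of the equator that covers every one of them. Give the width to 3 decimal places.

120.967°

Sort the longitudes: -157.273°, -156.877°, -125.629°, -114.239°, +124.794°, +126.145°, +129.644°, +172.549°.
Eastward gaps between consecutive values (wrapping around): 0.396°, 31.248°, 11.390°, 239.033°, 1.351°, 3.499°, 42.905°, 30.178°.
Largest gap = 239.033° ⇒ minimal covering band is its complement: 360° − 239.033° = 120.967°.
Band runs from +124.794° eastward to -114.239°, crossing the antimeridian.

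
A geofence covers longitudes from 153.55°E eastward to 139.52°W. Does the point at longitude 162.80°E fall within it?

Band width going east from +153.55° to -139.52°: ((-139.52 − 153.55) mod 360) = 66.93°.
Offset of +162.80° east of the west edge: ((162.80 − 153.55) mod 360) = 9.25°.
9.25° ≤ 66.93° ⇒ inside.

Yes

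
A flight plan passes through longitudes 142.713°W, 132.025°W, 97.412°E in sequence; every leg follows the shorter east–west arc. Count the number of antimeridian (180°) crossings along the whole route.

Leg 1: -142.713° → -132.025°, shortest Δλ = 10.688° (east) — does not cross 180°.
Leg 2: -132.025° → +97.412°, shortest Δλ = -130.563° (west) — crosses 180°.
Total crossings: 1.

1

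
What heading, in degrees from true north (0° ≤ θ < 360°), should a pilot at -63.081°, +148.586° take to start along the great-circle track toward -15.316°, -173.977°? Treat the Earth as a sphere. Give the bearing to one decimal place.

46.1°

Δλ = -173.977 − 148.586 = -322.563°; wrapped into (−180°, 180°]: 37.437°.
θ = atan2( sin Δλ · cos φ₂ , cos φ₁ · sin φ₂ − sin φ₁ · cos φ₂ · cos Δλ )
  = atan2(0.58630, 0.56326) = 46.148° → normalised to [0°, 360°): 46.148°.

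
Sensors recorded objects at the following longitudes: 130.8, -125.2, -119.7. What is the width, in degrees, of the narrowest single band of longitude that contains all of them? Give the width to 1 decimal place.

109.5°

Sort the longitudes: -125.2°, -119.7°, +130.8°.
Eastward gaps between consecutive values (wrapping around): 5.5°, 250.5°, 104.0°.
Largest gap = 250.5° ⇒ minimal covering band is its complement: 360° − 250.5° = 109.5°.
Band runs from +130.8° eastward to -119.7°, crossing the antimeridian.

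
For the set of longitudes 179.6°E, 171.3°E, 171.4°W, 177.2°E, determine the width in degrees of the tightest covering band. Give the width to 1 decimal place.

17.3°

Sort the longitudes: -171.4°, +171.3°, +177.2°, +179.6°.
Eastward gaps between consecutive values (wrapping around): 342.7°, 5.9°, 2.4°, 9.0°.
Largest gap = 342.7° ⇒ minimal covering band is its complement: 360° − 342.7° = 17.3°.
Band runs from +171.3° eastward to -171.4°, crossing the antimeridian.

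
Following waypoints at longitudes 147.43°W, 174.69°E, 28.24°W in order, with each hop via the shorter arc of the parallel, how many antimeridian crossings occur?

Leg 1: -147.43° → +174.69°, shortest Δλ = -37.88° (west) — crosses 180°.
Leg 2: +174.69° → -28.24°, shortest Δλ = 157.07° (east) — crosses 180°.
Total crossings: 2.

2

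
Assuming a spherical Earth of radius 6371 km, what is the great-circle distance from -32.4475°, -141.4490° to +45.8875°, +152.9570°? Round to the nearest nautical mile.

5896 nmi

Δλ = 152.9570 − -141.4490 = 294.4060°; wrapped into (−180°, 180°]: -65.5940°.
Δφ = 45.8875 − -32.4475 = 78.3350°.
a = sin²(Δφ/2) + cos φ₁ · cos φ₂ · sin²(Δλ/2) = 0.571249.
c = 2·atan2(√a, √(1−a)) = 1.71378 rad → d = 6371·c ≈ 10918.50 km ≈ 5895.52 nmi.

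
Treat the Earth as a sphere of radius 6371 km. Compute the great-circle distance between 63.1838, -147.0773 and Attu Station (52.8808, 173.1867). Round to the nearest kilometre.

Δλ = 173.1867 − -147.0773 = 320.2640°; wrapped into (−180°, 180°]: -39.7360°.
Δφ = 52.8808 − 63.1838 = -10.3030°.
a = sin²(Δφ/2) + cos φ₁ · cos φ₂ · sin²(Δλ/2) = 0.039507.
c = 2·atan2(√a, √(1−a)) = 0.40019 rad → d = 6371·c ≈ 2549.62 km.

2550 km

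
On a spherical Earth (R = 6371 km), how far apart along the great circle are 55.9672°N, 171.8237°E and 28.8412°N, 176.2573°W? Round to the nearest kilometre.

Δλ = -176.2573 − 171.8237 = -348.0810°; wrapped into (−180°, 180°]: 11.9190°.
Δφ = 28.8412 − 55.9672 = -27.1260°.
a = sin²(Δφ/2) + cos φ₁ · cos φ₂ · sin²(Δλ/2) = 0.060282.
c = 2·atan2(√a, √(1−a)) = 0.49612 rad → d = 6371·c ≈ 3160.77 km.

3161 km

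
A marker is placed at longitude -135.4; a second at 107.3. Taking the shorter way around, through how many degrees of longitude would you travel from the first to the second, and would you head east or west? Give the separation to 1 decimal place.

117.3° west

Raw difference: 107.3 − -135.4 = 242.7°.
Normalise into (−180°, 180°]: 242.7° − 360° = -117.3°.
Negative ⇒ the second point lies to the west; separation 117.3°.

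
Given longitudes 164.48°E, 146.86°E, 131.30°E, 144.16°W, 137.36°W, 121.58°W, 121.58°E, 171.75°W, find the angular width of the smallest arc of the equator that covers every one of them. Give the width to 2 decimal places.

116.84°

Sort the longitudes: -171.75°, -144.16°, -137.36°, -121.58°, +121.58°, +131.30°, +146.86°, +164.48°.
Eastward gaps between consecutive values (wrapping around): 27.59°, 6.80°, 15.78°, 243.16°, 9.72°, 15.56°, 17.62°, 23.77°.
Largest gap = 243.16° ⇒ minimal covering band is its complement: 360° − 243.16° = 116.84°.
Band runs from +121.58° eastward to -121.58°, crossing the antimeridian.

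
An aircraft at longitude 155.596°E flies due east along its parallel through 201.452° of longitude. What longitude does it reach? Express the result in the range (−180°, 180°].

Start at +155.596°; shift +201.452° → +357.048°.
+357.048° lies outside (−180°, 180°]; subtract 360° → -2.952°.

2.952°W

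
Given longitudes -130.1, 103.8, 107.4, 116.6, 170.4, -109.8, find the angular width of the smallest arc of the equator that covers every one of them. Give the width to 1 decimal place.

Sort the longitudes: -130.1°, -109.8°, +103.8°, +107.4°, +116.6°, +170.4°.
Eastward gaps between consecutive values (wrapping around): 20.3°, 213.6°, 3.6°, 9.2°, 53.8°, 59.5°.
Largest gap = 213.6° ⇒ minimal covering band is its complement: 360° − 213.6° = 146.4°.
Band runs from +103.8° eastward to -109.8°, crossing the antimeridian.

146.4°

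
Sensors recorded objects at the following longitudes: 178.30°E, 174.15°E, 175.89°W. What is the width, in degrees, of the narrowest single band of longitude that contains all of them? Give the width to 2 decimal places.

9.96°

Sort the longitudes: -175.89°, +174.15°, +178.30°.
Eastward gaps between consecutive values (wrapping around): 350.04°, 4.15°, 5.81°.
Largest gap = 350.04° ⇒ minimal covering band is its complement: 360° − 350.04° = 9.96°.
Band runs from +174.15° eastward to -175.89°, crossing the antimeridian.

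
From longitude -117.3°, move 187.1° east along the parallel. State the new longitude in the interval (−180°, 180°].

+69.8°

Start at -117.3°; shift +187.1° → +69.8°.
+69.8° already lies in (−180°, 180°].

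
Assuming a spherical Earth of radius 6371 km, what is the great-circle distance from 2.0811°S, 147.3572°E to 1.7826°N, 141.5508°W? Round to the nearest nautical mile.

Δλ = -141.5508 − 147.3572 = -288.9080°; wrapped into (−180°, 180°]: 71.0920°.
Δφ = 1.7826 − -2.0811 = 3.8637°.
a = sin²(Δφ/2) + cos φ₁ · cos φ₂ · sin²(Δλ/2) = 0.338725.
c = 2·atan2(√a, √(1−a)) = 1.24237 rad → d = 6371·c ≈ 7915.17 km ≈ 4273.85 nmi.

4274 nmi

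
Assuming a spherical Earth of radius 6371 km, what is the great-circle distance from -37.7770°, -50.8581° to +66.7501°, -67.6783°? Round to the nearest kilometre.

11711 km

Δλ = -67.6783 − -50.8581 = -16.8202°.
Δφ = 66.7501 − -37.7770 = 104.5271°.
a = sin²(Δφ/2) + cos φ₁ · cos φ₂ · sin²(Δλ/2) = 0.632093.
c = 2·atan2(√a, √(1−a)) = 1.83816 rad → d = 6371·c ≈ 11710.89 km.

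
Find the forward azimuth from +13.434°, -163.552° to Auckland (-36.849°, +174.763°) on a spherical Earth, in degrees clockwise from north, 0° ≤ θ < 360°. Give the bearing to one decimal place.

Δλ = 174.763 − -163.552 = 338.315°; wrapped into (−180°, 180°]: -21.685°.
θ = atan2( sin Δλ · cos φ₂ , cos φ₁ · sin φ₂ − sin φ₁ · cos φ₂ · cos Δλ )
  = atan2(-0.29568, -0.75605) = -158.640° → normalised to [0°, 360°): 201.360°.

201.4°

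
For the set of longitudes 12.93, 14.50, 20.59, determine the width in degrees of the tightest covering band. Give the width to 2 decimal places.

Sort the longitudes: +12.93°, +14.50°, +20.59°.
Eastward gaps between consecutive values (wrapping around): 1.57°, 6.09°, 352.34°.
Largest gap = 352.34° ⇒ minimal covering band is its complement: 360° − 352.34° = 7.66°.
Band runs from +12.93° eastward to +20.59°.

7.66°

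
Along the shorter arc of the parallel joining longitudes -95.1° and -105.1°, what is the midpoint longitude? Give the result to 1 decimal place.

Signed shortest Δλ from -95.1° to -105.1° is -10.0°.
Midpoint longitude = -95.1° + (-10.0°)/2 = -95.1° − 5.0° = -100.1°.

-100.1°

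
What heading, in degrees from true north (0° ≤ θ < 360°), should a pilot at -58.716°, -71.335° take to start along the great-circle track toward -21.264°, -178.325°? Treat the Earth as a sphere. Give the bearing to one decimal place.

Δλ = -178.325 − -71.335 = -106.990°.
θ = atan2( sin Δλ · cos φ₂ , cos φ₁ · sin φ₂ − sin φ₁ · cos φ₂ · cos Δλ )
  = atan2(-0.89125, -0.42104) = -115.287° → normalised to [0°, 360°): 244.713°.

244.7°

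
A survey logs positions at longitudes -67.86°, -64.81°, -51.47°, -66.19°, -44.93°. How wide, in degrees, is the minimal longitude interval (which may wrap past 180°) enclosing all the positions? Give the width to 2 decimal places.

22.93°

Sort the longitudes: -67.86°, -66.19°, -64.81°, -51.47°, -44.93°.
Eastward gaps between consecutive values (wrapping around): 1.67°, 1.38°, 13.34°, 6.54°, 337.07°.
Largest gap = 337.07° ⇒ minimal covering band is its complement: 360° − 337.07° = 22.93°.
Band runs from -67.86° eastward to -44.93°.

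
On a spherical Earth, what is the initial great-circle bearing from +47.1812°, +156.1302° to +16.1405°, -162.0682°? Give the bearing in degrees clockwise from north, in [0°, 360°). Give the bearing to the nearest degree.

118°

Δλ = -162.0682 − 156.1302 = -318.1984°; wrapped into (−180°, 180°]: 41.8016°.
θ = atan2( sin Δλ · cos φ₂ , cos φ₁ · sin φ₂ − sin φ₁ · cos φ₂ · cos Δλ )
  = atan2(0.64028, -0.33630) = 117.710° → normalised to [0°, 360°): 117.710°.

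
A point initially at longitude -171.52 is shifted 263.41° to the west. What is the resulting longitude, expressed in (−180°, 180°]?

Start at -171.52°; shift −263.41° → -434.93°.
-434.93° lies outside (−180°, 180°]; add 360° → -74.93°.

-74.93°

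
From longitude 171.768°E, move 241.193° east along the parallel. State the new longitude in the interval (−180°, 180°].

52.961°E

Start at +171.768°; shift +241.193° → +412.961°.
+412.961° lies outside (−180°, 180°]; subtract 360° → +52.961°.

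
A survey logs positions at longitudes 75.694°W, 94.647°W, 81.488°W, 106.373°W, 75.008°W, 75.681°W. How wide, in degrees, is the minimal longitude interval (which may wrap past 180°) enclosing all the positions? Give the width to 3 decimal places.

Sort the longitudes: -106.373°, -94.647°, -81.488°, -75.694°, -75.681°, -75.008°.
Eastward gaps between consecutive values (wrapping around): 11.726°, 13.159°, 5.794°, 0.013°, 0.673°, 328.635°.
Largest gap = 328.635° ⇒ minimal covering band is its complement: 360° − 328.635° = 31.365°.
Band runs from -106.373° eastward to -75.008°.

31.365°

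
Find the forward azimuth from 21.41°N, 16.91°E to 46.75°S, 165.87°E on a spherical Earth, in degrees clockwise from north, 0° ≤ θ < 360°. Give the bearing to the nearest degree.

Δλ = 165.87 − 16.91 = 148.96°.
θ = atan2( sin Δλ · cos φ₂ , cos φ₁ · sin φ₂ − sin φ₁ · cos φ₂ · cos Δλ )
  = atan2(0.35331, -0.46380) = 142.701° → normalised to [0°, 360°): 142.701°.

143°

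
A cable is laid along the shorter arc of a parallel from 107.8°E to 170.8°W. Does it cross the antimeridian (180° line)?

Naïve |-170.8 − 107.8| = 278.6° > 180°, so the shorter arc goes the other way round — across 180°.
Signed shortest Δλ = ((-170.8 − 107.8 + 180) mod 360) − 180 = 81.4°.
Going east by 81.4° from +107.8° passes through 180° before reaching -170.8°.

Yes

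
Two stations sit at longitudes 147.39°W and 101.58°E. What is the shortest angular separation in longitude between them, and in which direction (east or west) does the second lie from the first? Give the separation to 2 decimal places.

Raw difference: 101.58 − -147.39 = 248.97°.
Normalise into (−180°, 180°]: 248.97° − 360° = -111.03°.
Negative ⇒ the second point lies to the west; separation 111.03°.

111.03° west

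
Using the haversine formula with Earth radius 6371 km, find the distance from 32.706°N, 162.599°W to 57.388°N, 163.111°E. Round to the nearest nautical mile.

Δλ = 163.111 − -162.599 = 325.710°; wrapped into (−180°, 180°]: -34.290°.
Δφ = 57.388 − 32.706 = 24.682°.
a = sin²(Δφ/2) + cos φ₁ · cos φ₂ · sin²(Δλ/2) = 0.085090.
c = 2·atan2(√a, √(1−a)) = 0.59201 rad → d = 6371·c ≈ 3771.71 km ≈ 2036.56 nmi.

2037 nmi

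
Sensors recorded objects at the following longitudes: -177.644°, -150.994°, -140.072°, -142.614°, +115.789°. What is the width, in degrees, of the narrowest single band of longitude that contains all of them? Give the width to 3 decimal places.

104.139°

Sort the longitudes: -177.644°, -150.994°, -142.614°, -140.072°, +115.789°.
Eastward gaps between consecutive values (wrapping around): 26.650°, 8.380°, 2.542°, 255.861°, 66.567°.
Largest gap = 255.861° ⇒ minimal covering band is its complement: 360° − 255.861° = 104.139°.
Band runs from +115.789° eastward to -140.072°, crossing the antimeridian.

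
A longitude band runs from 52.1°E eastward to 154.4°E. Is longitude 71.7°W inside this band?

No

Band width going east from +52.1° to +154.4°: ((154.4 − 52.1) mod 360) = 102.3°.
Offset of -71.7° east of the west edge: ((-71.7 − 52.1) mod 360) = 236.2°.
236.2° > 102.3° ⇒ outside.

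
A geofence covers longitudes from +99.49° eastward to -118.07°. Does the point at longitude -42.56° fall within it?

No

Band width going east from +99.49° to -118.07°: ((-118.07 − 99.49) mod 360) = 142.44°.
Offset of -42.56° east of the west edge: ((-42.56 − 99.49) mod 360) = 217.95°.
217.95° > 142.44° ⇒ outside.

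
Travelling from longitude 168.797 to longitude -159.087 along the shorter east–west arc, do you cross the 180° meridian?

Yes

Naïve |-159.087 − 168.797| = 327.884° > 180°, so the shorter arc goes the other way round — across 180°.
Signed shortest Δλ = ((-159.087 − 168.797 + 180) mod 360) − 180 = 32.116°.
Going east by 32.116° from +168.797° passes through 180° before reaching -159.087°.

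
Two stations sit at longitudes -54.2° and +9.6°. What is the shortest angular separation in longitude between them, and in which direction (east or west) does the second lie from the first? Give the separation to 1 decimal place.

Raw difference: 9.6 − -54.2 = 63.8°.
Normalise into (−180°, 180°]: 63.8° stays 63.8°.
Positive ⇒ the second point lies to the east; separation 63.8°.

63.8° east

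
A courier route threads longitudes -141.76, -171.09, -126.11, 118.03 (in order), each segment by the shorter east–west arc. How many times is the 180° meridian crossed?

Leg 1: -141.76° → -171.09°, shortest Δλ = -29.33° (west) — does not cross 180°.
Leg 2: -171.09° → -126.11°, shortest Δλ = 44.98° (east) — does not cross 180°.
Leg 3: -126.11° → +118.03°, shortest Δλ = -115.86° (west) — crosses 180°.
Total crossings: 1.

1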